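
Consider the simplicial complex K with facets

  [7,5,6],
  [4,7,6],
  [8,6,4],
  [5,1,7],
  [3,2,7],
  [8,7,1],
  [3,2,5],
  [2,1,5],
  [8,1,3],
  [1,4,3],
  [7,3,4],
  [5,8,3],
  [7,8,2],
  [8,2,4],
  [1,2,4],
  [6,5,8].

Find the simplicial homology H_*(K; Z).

H_0 = Z,  H_1 = Z^2,  H_2 = Z.

We work with the vertex ordering 1 < 2 < 3 < 4 < 5 < 6 < 7 < 8. The simplices of K, each written with vertices in increasing order, are:

  0-simplices (8): [1], [2], [3], [4], [5], [6], [7], [8]
  1-simplices (24): (24 of them)
  2-simplices (16): [1,2,4], [1,2,5], [1,3,4], [1,3,8], [1,5,7], [1,7,8], [2,3,5], [2,3,7], [2,4,8], [2,7,8], [3,4,7], [3,5,8], [4,6,7], [4,6,8], [5,6,7], [5,6,8]

so the chain groups are C_0 ≅ Z^8, C_1 ≅ Z^24, C_2 ≅ Z^16.

∂_1: C_1 → C_0 is given by ∂[p,q] = [q] − [p]. For instance
  ∂[2,7] = [7] − [2].
This gives a 8×24 integer matrix of rank 7; reducing to Smith normal form yields diagonal entries (1,1,1,1,1,1,1).

∂_2: C_2 → C_1 sends each 2-simplex [p,q,r] to [q,r] − [p,r] + [p,q]. For instance
  ∂[5,6,7] = [6,7] − [5,7] + [5,6],
  ∂[2,3,5] = [3,5] − [2,5] + [2,3].
The resulting 24×16 matrix has rank 15, and its Smith normal form has invariant factors (1,1,1,1,1,1,1,1,1,1,1,1,1,1,1).

Now H_k = ker ∂_k / im ∂_{k+1}, so:

  H_0: rank C_0 − rank ∂_1 = 8 − 7 = 1, and the invariant factors of ∂_1 are all 1, so H_0 ≅ Z.
  H_1: rank ker ∂_1 − rank ∂_2 = (24 − 7) − 15 = 2, and the invariant factors of ∂_2 are all 1, so H_1 ≅ Z^2.
  H_2: rank ker ∂_2 − rank ∂_3 = (16 − 15) − 0 = 1, and there is no ∂_3, so H_2 ≅ Z.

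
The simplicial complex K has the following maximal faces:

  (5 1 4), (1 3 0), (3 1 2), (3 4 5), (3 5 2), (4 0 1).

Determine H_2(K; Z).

We work with the vertex ordering 0 < 1 < 2 < 3 < 4 < 5. The simplices of K, each written with vertices in increasing order, are:

  0-simplices (6): [0], [1], [2], [3], [4], [5]
  1-simplices (12): [0,1], [0,3], [0,4], [1,2], [1,3], [1,4], [1,5], [2,3], [2,5], [3,4], [3,5], [4,5]
  2-simplices (6): [0,1,3], [0,1,4], [1,2,3], [1,4,5], [2,3,5], [3,4,5]

Hence C_0 ≅ Z^6, C_1 ≅ Z^12, C_2 ≅ Z^6.

∂_1: C_1 → C_0 sends each edge [p,q] (with p < q) to q − p. For instance
  ∂[3,4] = [4] − [3].
The 6×12 boundary matrix has rank 5 and Smith normal form diag(1,1,1,1,1).

Boundary ∂_2: C_2 → C_1 sends each 2-simplex [p,q,r] to [q,r] − [p,r] + [p,q]. For instance
  ∂[2,3,5] = [3,5] − [2,5] + [2,3],
  ∂[1,4,5] = [4,5] − [1,5] + [1,4].
This gives a 12×6 integer matrix of rank 6; reducing to Smith normal form yields diagonal entries (1,1,1,1,1,1).

Reading off H_k = ker ∂_k / im ∂_{k+1}:

  H_2: rank ker ∂_2 − rank ∂_3 = (6 − 6) − 0 = 0, and there is no ∂_3, so H_2 = 0.

H_2 ≅ 0.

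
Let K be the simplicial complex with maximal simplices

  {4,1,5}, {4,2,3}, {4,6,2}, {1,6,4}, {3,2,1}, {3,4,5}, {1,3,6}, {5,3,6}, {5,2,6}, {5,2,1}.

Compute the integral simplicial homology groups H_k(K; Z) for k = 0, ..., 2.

We work with the vertex ordering 1 < 2 < 3 < 4 < 5 < 6. The simplices of K, each written with vertices in increasing order, are:

  0-simplices (6): [1], [2], [3], [4], [5], [6]
  1-simplices (15): [1,2], [1,3], [1,4], [1,5], [1,6], [2,3], [2,4], [2,5], [2,6], [3,4], [3,5], [3,6], [4,5], [4,6], [5,6]
  2-simplices (10): [1,2,3], [1,2,5], [1,3,6], [1,4,5], [1,4,6], [2,3,4], [2,4,6], [2,5,6], [3,4,5], [3,5,6]

Hence C_0 ≅ Z^6, C_1 ≅ Z^15, C_2 ≅ Z^10.

Boundary ∂_1: C_1 → C_0 sends each edge [p,q] (with p < q) to q − p.
The resulting 6×15 matrix has rank 5, and its Smith normal form has invariant factors (1,1,1,1,1).

The boundary map ∂_2: C_2 → C_1 sends each 2-simplex [p,q,r] to [q,r] − [p,r] + [p,q]. For instance
  ∂[1,2,3] = [2,3] − [1,3] + [1,2],
  ∂[1,4,6] = [4,6] − [1,6] + [1,4].
As a 15×10 matrix over Z this has rank 10, with invariant factors (1,1,1,1,1,1,1,1,1,2).

Computing H_k = (kernel of ∂_k) / (image of ∂_{k+1}):

  H_0: rank C_0 − rank ∂_1 = 6 − 5 = 1, and the invariant factors of ∂_1 are all 1, so H_0 ≅ Z.
  H_1: rank ker ∂_1 − rank ∂_2 = (15 − 5) − 10 = 0, and ∂_2 has invariant factor 2 > 1, so H_1 ≅ Z/2.
  H_2: rank ker ∂_2 − rank ∂_3 = (10 − 10) − 0 = 0, and there is no ∂_3, so H_2 ≅ 0.

As a check, the Euler characteristic is 6 − 15 + 10 = 1, which agrees with 1 − 0 + 0 = 1.

H_0 ≅ Z,  H_1 ≅ Z/2,  H_2 = 0.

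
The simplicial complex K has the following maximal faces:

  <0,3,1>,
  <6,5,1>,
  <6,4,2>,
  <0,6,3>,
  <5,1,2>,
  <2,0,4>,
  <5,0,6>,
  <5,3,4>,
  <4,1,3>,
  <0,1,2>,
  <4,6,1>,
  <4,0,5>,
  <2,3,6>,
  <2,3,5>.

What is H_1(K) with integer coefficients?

Fix the vertex order 0 < 1 < 2 < 3 < 4 < 5 < 6 and write every simplex with vertices in increasing order. Then dim K = 2 and the simplices of K are:

  0-simplices (7): [0], [1], [2], [3], [4], [5], [6]
  1-simplices (21): [0,1], [0,2], [0,3], [0,4], [0,5], [0,6], [1,2], [1,3], [1,4], [1,5], [1,6], [2,3], [2,4], [2,5], [2,6], [3,4], [3,5], [3,6], [4,5], [4,6], [5,6]
  2-simplices (14): [0,1,2], [0,1,3], [0,2,4], [0,3,6], [0,4,5], [0,5,6], [1,2,5], [1,3,4], [1,4,6], [1,5,6], [2,3,5], [2,3,6], [2,4,6], [3,4,5]

so the chain groups are C_0 ≅ Z^7, C_1 ≅ Z^21, C_2 ≅ Z^14.

The boundary map ∂_1: C_1 → C_0 sends each edge [p,q] (with p < q) to q − p.
This gives a 7×21 integer matrix of rank 6; reducing to Smith normal form yields diagonal entries (1,1,1,1,1,1).

The boundary map ∂_2: C_2 → C_1 maps a triangle to the signed sum of its edges. For instance
  ∂[0,1,2] = [1,2] − [0,2] + [0,1],
  ∂[0,3,6] = [3,6] − [0,6] + [0,3].
The resulting 21×14 matrix has rank 13, and its Smith normal form has invariant factors (1,1,1,1,1,1,1,1,1,1,1,1,1).

Computing H_k = (kernel of ∂_k) / (image of ∂_{k+1}):

  H_1: rank ker ∂_1 − rank ∂_2 = (21 − 6) − 13 = 2, and the invariant factors of ∂_2 are all 1, so H_1 = Z^2.

(K is a triangulation of the torus T^2.)

H_1 ≅ Z^2.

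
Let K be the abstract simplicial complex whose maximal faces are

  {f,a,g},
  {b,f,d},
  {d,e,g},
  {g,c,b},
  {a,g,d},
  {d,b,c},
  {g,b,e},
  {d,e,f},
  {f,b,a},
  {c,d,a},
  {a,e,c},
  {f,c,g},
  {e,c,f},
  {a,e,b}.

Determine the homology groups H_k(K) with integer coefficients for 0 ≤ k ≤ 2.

K has 7 vertices, 21 edges, 14 triangles.
rank ∂_0 = 0, rank ∂_1 = 6 ⇒ b_0 = 7 − 0 − 6 = 1; all invariant factors of ∂_1 are 1 so no torsion. So H_0 = Z.
rank ∂_1 = 6, rank ∂_2 = 13 ⇒ b_1 = 21 − 6 − 13 = 2; all invariant factors of ∂_2 are 1 so no torsion. So H_1 = Z^2.
rank ∂_2 = 13, rank ∂_3 = 0 ⇒ b_2 = 14 − 13 − 0 = 1. So H_2 = Z.

H_0 ≅ Z,  H_1 ≅ Z^2,  H_2 ≅ Z.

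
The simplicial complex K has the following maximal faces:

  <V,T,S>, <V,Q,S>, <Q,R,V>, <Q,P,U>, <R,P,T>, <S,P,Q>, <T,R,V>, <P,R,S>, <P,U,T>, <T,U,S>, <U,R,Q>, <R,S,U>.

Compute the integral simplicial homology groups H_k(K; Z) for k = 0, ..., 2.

We work with the vertex ordering P < Q < R < S < T < U < V. The simplices of K, each written with vertices in increasing order, are:

  0-simplices (7): P, Q, R, S, T, U, V
  1-simplices (18): PQ, PR, PS, PT, PU, QR, QS, QU, QV, RS, RT, RU, RV, ST, SU, SV, TU, TV
  2-simplices (12): PQS, PQU, PRS, PRT, PTU, QRU, QRV, QSV, RSU, RTV, STU, STV

giving chain groups C_0 ≅ Z^7, C_1 ≅ Z^18, C_2 ≅ Z^12.

The boundary map ∂_1: C_1 → C_0 is given by ∂[p,q] = [q] − [p]. For instance
  ∂RU = U − R.
The 7×18 boundary matrix has rank 6 and Smith normal form diag(1,1,1,1,1,1).

The boundary map ∂_2: C_2 → C_1 maps a triangle to the signed sum of its edges. For instance
  ∂RSU = SU − RU + RS,
  ∂QRU = RU − QU + QR.
The resulting 18×12 matrix has rank 12, and its Smith normal form has invariant factors (1,1,1,1,1,1,1,1,1,1,1,2).

From H_k ≅ ker(∂_k) / im(∂_{k+1}) we obtain:

  H_0: rank C_0 − rank ∂_1 = 7 − 6 = 1, and the invariant factors of ∂_1 are all 1, so H_0 = Z.
  H_1: rank ker ∂_1 − rank ∂_2 = (18 − 6) − 12 = 0, and ∂_2 has invariant factor 2 > 1, so H_1 = Z/2.
  H_2: rank ker ∂_2 − rank ∂_3 = (12 − 12) − 0 = 0, and there is no ∂_3, so H_2 = 0.

(K is a triangulation of the real projective plane RP^2.)

H_0 ≅ Z,  H_1 ≅ Z/2,  H_2 = 0.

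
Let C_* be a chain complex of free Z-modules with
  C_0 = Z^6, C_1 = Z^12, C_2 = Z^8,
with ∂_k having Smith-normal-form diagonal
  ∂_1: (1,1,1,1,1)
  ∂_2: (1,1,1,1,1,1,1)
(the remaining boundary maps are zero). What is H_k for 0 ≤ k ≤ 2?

H_0 ≅ Z,  H_1 = 0,  H_2 ≅ Z.

H_0: b_0 = 6 − 0 − 5 = 1; torsion from ∂_1 factors > 1: none. So H_0 ≅ Z.
H_1: b_1 = 12 − 5 − 7 = 0; torsion from ∂_2 factors > 1: none. So H_1 ≅ 0.
H_2: b_2 = 8 − 7 − 0 = 1; torsion from ∂_3 factors > 1: none. So H_2 ≅ Z.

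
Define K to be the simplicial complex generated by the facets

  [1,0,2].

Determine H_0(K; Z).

Take the total order 0 < 1 < 2 on the vertex set. Then K (dimension 2) consists of the simplices:

  0-simplices (3): [0], [1], [2]
  1-simplices (3): [0,1], [0,2], [1,2]
  2-simplices (1): [0,1,2]

giving chain groups C_0 ≅ Z^3, C_1 ≅ Z^3, C_2 ≅ Z^1.

Boundary ∂_1: C_1 → C_0 maps an edge to its endpoints' difference, ∂[p,q] = q − p.
The 3×3 boundary matrix has rank 2 and Smith normal form diag(1,1).

∂_2: C_2 → C_1 acts by ∂[p,q,r] = [q,r] − [p,r] + [p,q]. For instance
  ∂[0,1,2] = [1,2] − [0,2] + [0,1].
The resulting 3×1 matrix has rank 1, and its Smith normal form has invariant factors (1).

Computing H_k = (kernel of ∂_k) / (image of ∂_{k+1}):

  H_0: rank C_0 − rank ∂_1 = 3 − 2 = 1, and the invariant factors of ∂_1 are all 1, so H_0 ≅ Z.

(K is a triangulation of the 2-simplex.)

H_0 = Z.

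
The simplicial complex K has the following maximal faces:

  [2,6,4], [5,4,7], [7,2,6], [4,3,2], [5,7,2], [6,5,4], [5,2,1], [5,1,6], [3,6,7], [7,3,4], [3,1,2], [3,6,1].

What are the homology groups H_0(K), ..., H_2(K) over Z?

We work with the vertex ordering 1 < 2 < 3 < 4 < 5 < 6 < 7. The simplices of K, each written with vertices in increasing order, are:

  0-simplices (7): [1], [2], [3], [4], [5], [6], [7]
  1-simplices (18): [1,2], [1,3], [1,5], [1,6], [2,3], [2,4], [2,5], [2,6], [2,7], [3,4], [3,6], [3,7], [4,5], [4,6], [4,7], [5,6], [5,7], [6,7]
  2-simplices (12): [1,2,3], [1,2,5], [1,3,6], [1,5,6], [2,3,4], [2,4,6], [2,5,7], [2,6,7], [3,4,7], [3,6,7], [4,5,6], [4,5,7]

giving chain groups C_0 ≅ Z^7, C_1 ≅ Z^18, C_2 ≅ Z^12.

Boundary ∂_1: C_1 → C_0 is given by ∂[p,q] = [q] − [p].
The 7×18 boundary matrix has rank 6 and Smith normal form diag(1,1,1,1,1,1).

∂_2: C_2 → C_1 sends each 2-simplex [p,q,r] to [q,r] − [p,r] + [p,q]. For instance
  ∂[2,4,6] = [4,6] − [2,6] + [2,4],
  ∂[4,5,6] = [5,6] − [4,6] + [4,5].
As a 18×12 matrix over Z this has rank 12, with invariant factors (1,1,1,1,1,1,1,1,1,1,1,2).

From H_k ≅ ker(∂_k) / im(∂_{k+1}) we obtain:

  H_0: rank C_0 − rank ∂_1 = 7 − 6 = 1, and the invariant factors of ∂_1 are all 1, so H_0 = Z.
  H_1: rank ker ∂_1 − rank ∂_2 = (18 − 6) − 12 = 0, and ∂_2 has invariant factor 2 > 1, so H_1 = Z/2.
  H_2: rank ker ∂_2 − rank ∂_3 = (12 − 12) − 0 = 0, and there is no ∂_3, so H_2 = 0.

(K is a triangulation of the real projective plane RP^2.)

H_0 ≅ Z,  H_1 ≅ Z/2,  H_2 = 0.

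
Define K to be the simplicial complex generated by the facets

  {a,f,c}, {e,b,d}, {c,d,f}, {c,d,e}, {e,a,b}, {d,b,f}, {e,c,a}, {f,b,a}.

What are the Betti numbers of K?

We work with the vertex ordering a < b < c < d < e < f. The simplices of K, each written with vertices in increasing order, are:

  0-simplices (6): a, b, c, d, e, f
  1-simplices (12): ab, ac, ae, af, bd, be, bf, cd, ce, cf, de, df
  2-simplices (8): abe, abf, ace, acf, bde, bdf, cde, cdf

so the chain groups are C_0 ≅ Z^6, C_1 ≅ Z^12, C_2 ≅ Z^8.

The boundary map ∂_1: C_1 → C_0 sends each edge [p,q] (with p < q) to q − p. For instance
  ∂ce = e − c.
As a 6×12 matrix over Z this has rank 5, with invariant factors (1,1,1,1,1).

Boundary ∂_2: C_2 → C_1 maps a triangle to the signed sum of its edges. For instance
  ∂cdf = df − cf + cd,
  ∂ace = ce − ae + ac.
The resulting 12×8 matrix has rank 7, and its Smith normal form has invariant factors (1,1,1,1,1,1,1).

Computing H_k = (kernel of ∂_k) / (image of ∂_{k+1}):

  H_0: rank C_0 − rank ∂_1 = 6 − 5 = 1, and the invariant factors of ∂_1 are all 1, so H_0 ≅ Z.
  H_1: rank ker ∂_1 − rank ∂_2 = (12 − 5) − 7 = 0, and the invariant factors of ∂_2 are all 1, so H_1 ≅ 0.
  H_2: rank ker ∂_2 − rank ∂_3 = (8 − 7) − 0 = 1, and there is no ∂_3, so H_2 ≅ Z.

As a check, the Euler characteristic is 6 − 12 + 8 = 2, which agrees with 1 − 0 + 1 = 2.

Hence the Betti numbers are b_0 = 1, b_1 = 0, b_2 = 1.

b_0 = 1, b_1 = 0, b_2 = 1.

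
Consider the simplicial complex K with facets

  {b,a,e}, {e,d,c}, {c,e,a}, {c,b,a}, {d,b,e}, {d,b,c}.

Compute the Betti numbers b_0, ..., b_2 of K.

b_0 = 1, b_1 = 0, b_2 = 1.

We work with the vertex ordering a < b < c < d < e. The simplices of K, each written with vertices in increasing order, are:

  0-simplices (5): a, b, c, d, e
  1-simplices (9): ab, ac, ae, bc, bd, be, cd, ce, de
  2-simplices (6): abc, abe, ace, bcd, bde, cde

giving chain groups C_0 ≅ Z^5, C_1 ≅ Z^9, C_2 ≅ Z^6.

Boundary ∂_1: C_1 → C_0 sends each edge [p,q] (with p < q) to q − p.
The resulting 5×9 matrix has rank 4, and its Smith normal form has invariant factors (1,1,1,1).

The boundary map ∂_2: C_2 → C_1 sends each 2-simplex [p,q,r] to [q,r] − [p,r] + [p,q]. For instance
  ∂bcd = cd − bd + bc,
  ∂cde = de − ce + cd.
As a 9×6 matrix over Z this has rank 5, with invariant factors (1,1,1,1,1).

From H_k ≅ ker(∂_k) / im(∂_{k+1}) we obtain:

  H_0: rank C_0 − rank ∂_1 = 5 − 4 = 1, and the invariant factors of ∂_1 are all 1, so H_0 = Z.
  H_1: rank ker ∂_1 − rank ∂_2 = (9 − 4) − 5 = 0, and the invariant factors of ∂_2 are all 1, so H_1 = 0.
  H_2: rank ker ∂_2 − rank ∂_3 = (6 − 5) − 0 = 1, and there is no ∂_3, so H_2 = Z.

As a check, the Euler characteristic is 5 − 9 + 6 = 2, which agrees with 1 − 0 + 1 = 2.

Hence the Betti numbers are b_0 = 1, b_1 = 0, b_2 = 1.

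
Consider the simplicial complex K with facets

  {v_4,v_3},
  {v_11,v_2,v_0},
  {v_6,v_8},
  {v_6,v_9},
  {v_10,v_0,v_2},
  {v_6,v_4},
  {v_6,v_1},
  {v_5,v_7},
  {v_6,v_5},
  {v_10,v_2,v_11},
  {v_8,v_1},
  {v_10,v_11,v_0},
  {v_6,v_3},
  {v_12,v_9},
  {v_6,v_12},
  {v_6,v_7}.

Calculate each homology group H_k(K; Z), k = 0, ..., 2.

Fix the vertex order v_0 < v_1 < v_2 < v_3 < v_4 < v_5 < v_6 < v_7 < v_8 < v_9 < v_10 < v_11 < v_12 and write every simplex with vertices in increasing order. Then dim K = 2 and the simplices of K are:

  0-simplices (13): [v_0], [v_1], [v_2], [v_3], [v_4], [v_5], [v_6], [v_7], [v_8], [v_9], [v_10], [v_11], [v_12]
  1-simplices (18): (18 of them)
  2-simplices (4): [v_0,v_2,v_10], [v_0,v_2,v_11], [v_0,v_10,v_11], [v_2,v_10,v_11]

Hence C_0 ≅ Z^13, C_1 ≅ Z^18, C_2 ≅ Z^4.

Boundary ∂_1: C_1 → C_0 is given by ∂[p,q] = [q] − [p]. For instance
  ∂[v_0,v_11] = [v_11] − [v_0].
The 13×18 boundary matrix has rank 11 and Smith normal form diag(1,1,1,1,1,1,1,1,1,1,1).

The boundary map ∂_2: C_2 → C_1 acts by ∂[p,q,r] = [q,r] − [p,r] + [p,q]. For instance
  ∂[v_0,v_10,v_11] = [v_10,v_11] − [v_0,v_11] + [v_0,v_10],
  ∂[v_0,v_2,v_11] = [v_2,v_11] − [v_0,v_11] + [v_0,v_2].
The resulting 18×4 matrix has rank 3, and its Smith normal form has invariant factors (1,1,1).

Computing H_k = (kernel of ∂_k) / (image of ∂_{k+1}):

  H_0: rank C_0 − rank ∂_1 = 13 − 11 = 2, and the invariant factors of ∂_1 are all 1, so H_0 ≅ Z^2.
  H_1: rank ker ∂_1 − rank ∂_2 = (18 − 11) − 3 = 4, and the invariant factors of ∂_2 are all 1, so H_1 ≅ Z^4.
  H_2: rank ker ∂_2 − rank ∂_3 = (4 − 3) − 0 = 1, and there is no ∂_3, so H_2 ≅ Z.

(K is a triangulation of the disjoint union of the 2-sphere S^2 and a wedge of 4 circles.)

H_0 ≅ Z^2,  H_1 ≅ Z^4,  H_2 ≅ Z.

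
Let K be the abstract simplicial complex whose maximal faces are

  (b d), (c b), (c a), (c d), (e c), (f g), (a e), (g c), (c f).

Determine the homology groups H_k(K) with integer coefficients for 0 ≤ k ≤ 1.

H_0 ≅ Z,  H_1 ≅ Z^3.

Fix the vertex order a < b < c < d < e < f < g and write every simplex with vertices in increasing order. Then dim K = 1 and the simplices of K are:

  0-simplices (7): a, b, c, d, e, f, g
  1-simplices (9): ac, ae, bc, bd, cd, ce, cf, cg, fg

Hence C_0 ≅ Z^7, C_1 ≅ Z^9.

Boundary ∂_1: C_1 → C_0 is given by ∂[p,q] = [q] − [p]. For instance
  ∂ae = e − a.
The 7×9 boundary matrix has rank 6 and Smith normal form diag(1,1,1,1,1,1).

Computing H_k = (kernel of ∂_k) / (image of ∂_{k+1}):

  H_0: rank C_0 − rank ∂_1 = 7 − 6 = 1, and the invariant factors of ∂_1 are all 1, so H_0 ≅ Z.
  H_1: rank ker ∂_1 − rank ∂_2 = (9 − 6) − 0 = 3, and there is no ∂_2, so H_1 ≅ Z^3.

(K is a triangulation of a wedge of 3 circles.)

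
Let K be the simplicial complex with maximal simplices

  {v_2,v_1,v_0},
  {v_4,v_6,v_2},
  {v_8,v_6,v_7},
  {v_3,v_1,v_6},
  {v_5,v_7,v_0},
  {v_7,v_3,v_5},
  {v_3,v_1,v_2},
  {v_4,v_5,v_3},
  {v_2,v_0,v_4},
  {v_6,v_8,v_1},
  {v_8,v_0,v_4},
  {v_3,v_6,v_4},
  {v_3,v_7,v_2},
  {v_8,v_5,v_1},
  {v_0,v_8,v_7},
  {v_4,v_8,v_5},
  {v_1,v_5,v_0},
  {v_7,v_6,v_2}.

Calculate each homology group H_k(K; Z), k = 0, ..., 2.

H_0 = Z,  H_1 = Z ⊕ Z/2Z,  H_2 = 0.

We work with the vertex ordering v_0 < v_1 < v_2 < v_3 < v_4 < v_5 < v_6 < v_7 < v_8. The simplices of K, each written with vertices in increasing order, are:

  0-simplices (9): [v_0], [v_1], [v_2], [v_3], [v_4], [v_5], [v_6], [v_7], [v_8]
  1-simplices (27): (27 of them)
  2-simplices (18): (18 of them)

giving chain groups C_0 ≅ Z^9, C_1 ≅ Z^27, C_2 ≅ Z^18.

Boundary ∂_1: C_1 → C_0 sends each edge [p,q] (with p < q) to q − p. For instance
  ∂[v_7,v_8] = [v_8] − [v_7].
This gives a 9×27 integer matrix of rank 8; reducing to Smith normal form yields diagonal entries (1,1,1,1,1,1,1,1).

Boundary ∂_2: C_2 → C_1 maps a triangle to the signed sum of its edges. For instance
  ∂[v_1,v_3,v_6] = [v_3,v_6] − [v_1,v_6] + [v_1,v_3],
  ∂[v_3,v_5,v_7] = [v_5,v_7] − [v_3,v_7] + [v_3,v_5].
The resulting 27×18 matrix has rank 18, and its Smith normal form has invariant factors (1,1,1,1,1,1,1,1,1,1,1,1,1,1,1,1,1,2).

From H_k ≅ ker(∂_k) / im(∂_{k+1}) we obtain:

  H_0: rank C_0 − rank ∂_1 = 9 − 8 = 1, and the invariant factors of ∂_1 are all 1, so H_0 ≅ Z.
  H_1: rank ker ∂_1 − rank ∂_2 = (27 − 8) − 18 = 1, and ∂_2 has invariant factor 2 > 1, so H_1 ≅ Z ⊕ Z/2Z.
  H_2: rank ker ∂_2 − rank ∂_3 = (18 − 18) − 0 = 0, and there is no ∂_3, so H_2 ≅ 0.

As a check, the Euler characteristic is 9 − 27 + 18 = 0, which agrees with 1 − 1 + 0 = 0.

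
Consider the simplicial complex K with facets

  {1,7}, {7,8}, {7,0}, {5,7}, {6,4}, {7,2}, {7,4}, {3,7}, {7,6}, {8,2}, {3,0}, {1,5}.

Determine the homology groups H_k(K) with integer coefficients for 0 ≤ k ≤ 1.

Fix the vertex order 0 < 1 < 2 < 3 < 4 < 5 < 6 < 7 < 8 and write every simplex with vertices in increasing order. Then dim K = 1 and the simplices of K are:

  0-simplices (9): [0], [1], [2], [3], [4], [5], [6], [7], [8]
  1-simplices (12): [0,3], [0,7], [1,5], [1,7], [2,7], [2,8], [3,7], [4,6], [4,7], [5,7], [6,7], [7,8]

giving chain groups C_0 ≅ Z^9, C_1 ≅ Z^12.

Boundary ∂_1: C_1 → C_0 is given by ∂[p,q] = [q] − [p].
The resulting 9×12 matrix has rank 8, and its Smith normal form has invariant factors (1,1,1,1,1,1,1,1).

Now H_k = ker ∂_k / im ∂_{k+1}, so:

  H_0: rank C_0 − rank ∂_1 = 9 − 8 = 1, and the invariant factors of ∂_1 are all 1, so H_0 ≅ Z.
  H_1: rank ker ∂_1 − rank ∂_2 = (12 − 8) − 0 = 4, and there is no ∂_2, so H_1 ≅ Z^4.

As a check, the Euler characteristic is 9 − 12 = -3, which agrees with 1 − 4 = -3.

H_0 = Z,  H_1 = Z^4.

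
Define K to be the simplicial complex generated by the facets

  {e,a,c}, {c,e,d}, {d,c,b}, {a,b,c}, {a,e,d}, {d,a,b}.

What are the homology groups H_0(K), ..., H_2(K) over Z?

Fix the vertex order a < b < c < d < e and write every simplex with vertices in increasing order. Then dim K = 2 and the simplices of K are:

  0-simplices (5): a, b, c, d, e
  1-simplices (9): ab, ac, ad, ae, bc, bd, cd, ce, de
  2-simplices (6): abc, abd, ace, ade, bcd, cde

Hence C_0 ≅ Z^5, C_1 ≅ Z^9, C_2 ≅ Z^6.

∂_1: C_1 → C_0 is given by ∂[p,q] = [q] − [p]. For instance
  ∂de = e − d.
The 5×9 boundary matrix has rank 4 and Smith normal form diag(1,1,1,1).

The boundary map ∂_2: C_2 → C_1 acts by ∂[p,q,r] = [q,r] − [p,r] + [p,q]. For instance
  ∂ace = ce − ae + ac,
  ∂bcd = cd − bd + bc.
This gives a 9×6 integer matrix of rank 5; reducing to Smith normal form yields diagonal entries (1,1,1,1,1).

Computing H_k = (kernel of ∂_k) / (image of ∂_{k+1}):

  H_0: rank C_0 − rank ∂_1 = 5 − 4 = 1, and the invariant factors of ∂_1 are all 1, so H_0 = Z.
  H_1: rank ker ∂_1 − rank ∂_2 = (9 − 4) − 5 = 0, and the invariant factors of ∂_2 are all 1, so H_1 = 0.
  H_2: rank ker ∂_2 − rank ∂_3 = (6 − 5) − 0 = 1, and there is no ∂_3, so H_2 = Z.

As a check, the Euler characteristic is 5 − 9 + 6 = 2, which agrees with 1 − 0 + 1 = 2.

H_0 = Z,  H_1 = 0,  H_2 = Z.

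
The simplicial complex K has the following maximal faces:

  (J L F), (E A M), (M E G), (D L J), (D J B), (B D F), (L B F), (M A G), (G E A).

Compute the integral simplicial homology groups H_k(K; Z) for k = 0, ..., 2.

H_0 = Z^2,  H_1 = Z,  H_2 = Z.

Take the total order A < B < D < E < F < G < J < L < M on the vertex set. Then K (dimension 2) consists of the simplices:

  0-simplices (9): A, B, D, E, F, G, J, L, M
  1-simplices (16): AE, AG, AM, BD, BF, BJ, BL, DF, DJ, DL, EG, EM, FJ, FL, GM, JL
  2-simplices (9): AEG, AEM, AGM, BDF, BDJ, BFL, DJL, EGM, FJL

giving chain groups C_0 ≅ Z^9, C_1 ≅ Z^16, C_2 ≅ Z^9.

Boundary ∂_1: C_1 → C_0 is given by ∂[p,q] = [q] − [p]. For instance
  ∂GM = M − G.
As a 9×16 matrix over Z this has rank 7, with invariant factors (1,1,1,1,1,1,1).

Boundary ∂_2: C_2 → C_1 sends each 2-simplex [p,q,r] to [q,r] − [p,r] + [p,q]. For instance
  ∂EGM = GM − EM + EG,
  ∂AEM = EM − AM + AE.
The 16×9 boundary matrix has rank 8 and Smith normal form diag(1,1,1,1,1,1,1,1).

Now H_k = ker ∂_k / im ∂_{k+1}, so:

  H_0: rank C_0 − rank ∂_1 = 9 − 7 = 2, and the invariant factors of ∂_1 are all 1, so H_0 = Z^2.
  H_1: rank ker ∂_1 − rank ∂_2 = (16 − 7) − 8 = 1, and the invariant factors of ∂_2 are all 1, so H_1 = Z.
  H_2: rank ker ∂_2 − rank ∂_3 = (9 − 8) − 0 = 1, and there is no ∂_3, so H_2 = Z.

As a check, the Euler characteristic is 9 − 16 + 9 = 2, which agrees with 2 − 1 + 1 = 2.
(K is a triangulation of the disjoint union of the 2-sphere S^2 and the Möbius band.)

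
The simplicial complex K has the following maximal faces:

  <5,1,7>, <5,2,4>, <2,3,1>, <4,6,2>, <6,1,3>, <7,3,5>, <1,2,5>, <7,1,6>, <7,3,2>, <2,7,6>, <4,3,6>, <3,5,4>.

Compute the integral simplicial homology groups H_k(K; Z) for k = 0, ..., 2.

We work with the vertex ordering 1 < 2 < 3 < 4 < 5 < 6 < 7. The simplices of K, each written with vertices in increasing order, are:

  0-simplices (7): [1], [2], [3], [4], [5], [6], [7]
  1-simplices (18): [1,2], [1,3], [1,5], [1,6], [1,7], [2,3], [2,4], [2,5], [2,6], [2,7], [3,4], [3,5], [3,6], [3,7], [4,5], [4,6], [5,7], [6,7]
  2-simplices (12): [1,2,3], [1,2,5], [1,3,6], [1,5,7], [1,6,7], [2,3,7], [2,4,5], [2,4,6], [2,6,7], [3,4,5], [3,4,6], [3,5,7]

giving chain groups C_0 ≅ Z^7, C_1 ≅ Z^18, C_2 ≅ Z^12.

∂_1: C_1 → C_0 maps an edge to its endpoints' difference, ∂[p,q] = q − p. For instance
  ∂[1,7] = [7] − [1].
This gives a 7×18 integer matrix of rank 6; reducing to Smith normal form yields diagonal entries (1,1,1,1,1,1).

Boundary ∂_2: C_2 → C_1 sends each 2-simplex [p,q,r] to [q,r] − [p,r] + [p,q]. For instance
  ∂[2,3,7] = [3,7] − [2,7] + [2,3],
  ∂[1,2,3] = [2,3] − [1,3] + [1,2].
This gives a 18×12 integer matrix of rank 12; reducing to Smith normal form yields diagonal entries (1,1,1,1,1,1,1,1,1,1,1,2).

Reading off H_k = ker ∂_k / im ∂_{k+1}:

  H_0: rank C_0 − rank ∂_1 = 7 − 6 = 1, and the invariant factors of ∂_1 are all 1, so H_0 ≅ Z.
  H_1: rank ker ∂_1 − rank ∂_2 = (18 − 6) − 12 = 0, and ∂_2 has invariant factor 2 > 1, so H_1 ≅ Z/2Z.
  H_2: rank ker ∂_2 − rank ∂_3 = (12 − 12) − 0 = 0, and there is no ∂_3, so H_2 ≅ 0.

H_0 = Z,  H_1 = Z/2Z,  H_2 = 0.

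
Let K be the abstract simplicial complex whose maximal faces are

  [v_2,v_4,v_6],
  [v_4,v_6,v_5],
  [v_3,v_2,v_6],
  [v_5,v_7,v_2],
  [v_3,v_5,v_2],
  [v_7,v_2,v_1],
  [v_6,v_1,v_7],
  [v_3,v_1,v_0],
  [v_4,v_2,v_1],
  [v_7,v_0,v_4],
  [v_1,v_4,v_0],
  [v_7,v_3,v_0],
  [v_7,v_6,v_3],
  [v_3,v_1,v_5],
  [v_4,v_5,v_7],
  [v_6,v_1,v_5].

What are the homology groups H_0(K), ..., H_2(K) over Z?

H_0 = Z,  H_1 = Z^2,  H_2 = Z.

Order the vertices as v_0 < v_1 < v_2 < v_3 < v_4 < v_5 < v_6 < v_7. Listing each simplex with vertices in this order, K has dimension 2 with simplices:

  0-simplices (8): [v_0], [v_1], [v_2], [v_3], [v_4], [v_5], [v_6], [v_7]
  1-simplices (24): (24 of them)
  2-simplices (16): (16 of them)

giving chain groups C_0 ≅ Z^8, C_1 ≅ Z^24, C_2 ≅ Z^16.

∂_1: C_1 → C_0 maps an edge to its endpoints' difference, ∂[p,q] = q − p. For instance
  ∂[v_1,v_2] = [v_2] − [v_1].
As a 8×24 matrix over Z this has rank 7, with invariant factors (1,1,1,1,1,1,1).

The boundary map ∂_2: C_2 → C_1 sends each 2-simplex [p,q,r] to [q,r] − [p,r] + [p,q]. For instance
  ∂[v_1,v_6,v_7] = [v_6,v_7] − [v_1,v_7] + [v_1,v_6],
  ∂[v_3,v_6,v_7] = [v_6,v_7] − [v_3,v_7] + [v_3,v_6].
As a 24×16 matrix over Z this has rank 15, with invariant factors (1,1,1,1,1,1,1,1,1,1,1,1,1,1,1).

Computing H_k = (kernel of ∂_k) / (image of ∂_{k+1}):

  H_0: rank C_0 − rank ∂_1 = 8 − 7 = 1, and the invariant factors of ∂_1 are all 1, so H_0 = Z.
  H_1: rank ker ∂_1 − rank ∂_2 = (24 − 7) − 15 = 2, and the invariant factors of ∂_2 are all 1, so H_1 = Z^2.
  H_2: rank ker ∂_2 − rank ∂_3 = (16 − 15) − 0 = 1, and there is no ∂_3, so H_2 = Z.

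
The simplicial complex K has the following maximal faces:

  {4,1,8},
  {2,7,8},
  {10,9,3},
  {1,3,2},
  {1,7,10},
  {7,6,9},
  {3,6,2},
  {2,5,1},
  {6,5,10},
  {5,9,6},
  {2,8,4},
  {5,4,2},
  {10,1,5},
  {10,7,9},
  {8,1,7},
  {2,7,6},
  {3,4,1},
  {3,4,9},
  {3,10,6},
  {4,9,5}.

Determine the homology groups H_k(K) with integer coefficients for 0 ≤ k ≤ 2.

K has 10 vertices, 30 edges, 20 triangles.
rank ∂_0 = 0, rank ∂_1 = 9 ⇒ b_0 = 10 − 0 − 9 = 1; all invariant factors of ∂_1 are 1 so no torsion. So H_0 = Z.
rank ∂_1 = 9, rank ∂_2 = 20 ⇒ b_1 = 30 − 9 − 20 = 1; ∂_2 has invariant factor(s) [2] giving torsion. So H_1 = Z × Z/2.
rank ∂_2 = 20, rank ∂_3 = 0 ⇒ b_2 = 20 − 20 − 0 = 0. So H_2 = 0.

H_0 ≅ Z,  H_1 ≅ Z × Z/2,  H_2 = 0.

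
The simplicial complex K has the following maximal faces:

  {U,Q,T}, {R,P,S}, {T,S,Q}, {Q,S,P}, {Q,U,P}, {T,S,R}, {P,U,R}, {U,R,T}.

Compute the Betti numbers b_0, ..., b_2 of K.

K has 6 vertices, 12 edges, 8 triangles.
rank ∂_0 = 0, rank ∂_1 = 5 ⇒ b_0 = 6 − 0 − 5 = 1; all invariant factors of ∂_1 are 1 so no torsion. So H_0 = Z.
rank ∂_1 = 5, rank ∂_2 = 7 ⇒ b_1 = 12 − 5 − 7 = 0; all invariant factors of ∂_2 are 1 so no torsion. So H_1 = 0.
rank ∂_2 = 7, rank ∂_3 = 0 ⇒ b_2 = 8 − 7 − 0 = 1. So H_2 = Z.

b_0 = 1, b_1 = 0, b_2 = 1.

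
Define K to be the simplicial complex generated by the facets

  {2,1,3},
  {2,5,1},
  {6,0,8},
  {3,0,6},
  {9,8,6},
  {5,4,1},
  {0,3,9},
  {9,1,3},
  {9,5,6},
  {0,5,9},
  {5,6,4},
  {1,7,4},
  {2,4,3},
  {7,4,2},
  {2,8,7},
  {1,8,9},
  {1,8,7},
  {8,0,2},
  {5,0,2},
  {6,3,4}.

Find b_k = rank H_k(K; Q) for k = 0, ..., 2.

Take the total order 0 < 1 < 2 < 3 < 4 < 5 < 6 < 7 < 8 < 9 on the vertex set. Then K (dimension 2) consists of the simplices:

  0-simplices (10): [0], [1], [2], [3], [4], [5], [6], [7], [8], [9]
  1-simplices (30): (30 of them)
  2-simplices (20): (20 of them)

Hence C_0 ≅ Z^10, C_1 ≅ Z^30, C_2 ≅ Z^20.

The boundary map ∂_1: C_1 → C_0 is given by ∂[p,q] = [q] − [p]. For instance
  ∂[1,3] = [3] − [1].
The 10×30 boundary matrix has rank 9 and Smith normal form diag(1,1,1,1,1,1,1,1,1).

∂_2: C_2 → C_1 sends each 2-simplex [p,q,r] to [q,r] − [p,r] + [p,q]. For instance
  ∂[1,4,5] = [4,5] − [1,5] + [1,4],
  ∂[0,2,5] = [2,5] − [0,5] + [0,2].
The resulting 30×20 matrix has rank 20, and its Smith normal form has invariant factors (1,1,1,1,1,1,1,1,1,1,1,1,1,1,1,1,1,1,1,2).

Now H_k = ker ∂_k / im ∂_{k+1}, so:

  H_0: rank C_0 − rank ∂_1 = 10 − 9 = 1, and the invariant factors of ∂_1 are all 1, so H_0 ≅ Z.
  H_1: rank ker ∂_1 − rank ∂_2 = (30 − 9) − 20 = 1, and ∂_2 has invariant factor 2 > 1, so H_1 ≅ Z ⊕ Z/2.
  H_2: rank ker ∂_2 − rank ∂_3 = (20 − 20) − 0 = 0, and there is no ∂_3, so H_2 ≅ 0.

(K is a triangulation of the Klein bottle.)

Hence the Betti numbers are b_0 = 1, b_1 = 1, b_2 = 0.

b_0 = 1, b_1 = 1, b_2 = 0.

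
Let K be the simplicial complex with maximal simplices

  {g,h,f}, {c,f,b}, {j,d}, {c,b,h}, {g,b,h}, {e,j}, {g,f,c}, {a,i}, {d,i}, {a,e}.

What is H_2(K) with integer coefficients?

H_2 ≅ 0.

K has 10 vertices, 15 edges, 5 triangles.
rank ∂_2 = 5, rank ∂_3 = 0 ⇒ b_2 = 5 − 5 − 0 = 0. So H_2 = 0.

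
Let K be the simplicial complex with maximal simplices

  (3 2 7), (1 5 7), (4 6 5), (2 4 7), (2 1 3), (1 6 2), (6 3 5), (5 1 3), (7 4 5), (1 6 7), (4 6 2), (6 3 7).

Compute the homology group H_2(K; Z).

K has 7 vertices, 18 edges, 12 triangles.
rank ∂_2 = 12, rank ∂_3 = 0 ⇒ b_2 = 12 − 12 − 0 = 0. So H_2 = 0.

H_2 = 0.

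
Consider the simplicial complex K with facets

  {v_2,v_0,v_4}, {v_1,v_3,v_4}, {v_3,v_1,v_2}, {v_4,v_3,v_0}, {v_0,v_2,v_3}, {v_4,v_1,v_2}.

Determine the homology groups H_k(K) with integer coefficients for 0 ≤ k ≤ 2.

H_0 = Z,  H_1 = 0,  H_2 = Z.

We work with the vertex ordering v_0 < v_1 < v_2 < v_3 < v_4. The simplices of K, each written with vertices in increasing order, are:

  0-simplices (5): [v_0], [v_1], [v_2], [v_3], [v_4]
  1-simplices (9): [v_0,v_2], [v_0,v_3], [v_0,v_4], [v_1,v_2], [v_1,v_3], [v_1,v_4], [v_2,v_3], [v_2,v_4], [v_3,v_4]
  2-simplices (6): [v_0,v_2,v_3], [v_0,v_2,v_4], [v_0,v_3,v_4], [v_1,v_2,v_3], [v_1,v_2,v_4], [v_1,v_3,v_4]

so the chain groups are C_0 ≅ Z^5, C_1 ≅ Z^9, C_2 ≅ Z^6.

The boundary map ∂_1: C_1 → C_0 maps an edge to its endpoints' difference, ∂[p,q] = q − p. For instance
  ∂[v_0,v_2] = [v_2] − [v_0].
This gives a 5×9 integer matrix of rank 4; reducing to Smith normal form yields diagonal entries (1,1,1,1).

The boundary map ∂_2: C_2 → C_1 maps a triangle to the signed sum of its edges. For instance
  ∂[v_0,v_2,v_3] = [v_2,v_3] − [v_0,v_3] + [v_0,v_2],
  ∂[v_0,v_2,v_4] = [v_2,v_4] − [v_0,v_4] + [v_0,v_2].
As a 9×6 matrix over Z this has rank 5, with invariant factors (1,1,1,1,1).

From H_k ≅ ker(∂_k) / im(∂_{k+1}) we obtain:

  H_0: rank C_0 − rank ∂_1 = 5 − 4 = 1, and the invariant factors of ∂_1 are all 1, so H_0 = Z.
  H_1: rank ker ∂_1 − rank ∂_2 = (9 − 4) − 5 = 0, and the invariant factors of ∂_2 are all 1, so H_1 = 0.
  H_2: rank ker ∂_2 − rank ∂_3 = (6 − 5) − 0 = 1, and there is no ∂_3, so H_2 = Z.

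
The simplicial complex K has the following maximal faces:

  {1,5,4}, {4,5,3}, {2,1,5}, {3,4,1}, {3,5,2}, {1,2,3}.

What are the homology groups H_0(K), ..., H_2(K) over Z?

H_0 ≅ Z,  H_1 = 0,  H_2 ≅ Z.

Take the total order 1 < 2 < 3 < 4 < 5 on the vertex set. Then K (dimension 2) consists of the simplices:

  0-simplices (5): [1], [2], [3], [4], [5]
  1-simplices (9): [1,2], [1,3], [1,4], [1,5], [2,3], [2,5], [3,4], [3,5], [4,5]
  2-simplices (6): [1,2,3], [1,2,5], [1,3,4], [1,4,5], [2,3,5], [3,4,5]

giving chain groups C_0 ≅ Z^5, C_1 ≅ Z^9, C_2 ≅ Z^6.

∂_1: C_1 → C_0 is given by ∂[p,q] = [q] − [p].
The 5×9 boundary matrix has rank 4 and Smith normal form diag(1,1,1,1).

The boundary map ∂_2: C_2 → C_1 acts by ∂[p,q,r] = [q,r] − [p,r] + [p,q]. For instance
  ∂[1,2,3] = [2,3] − [1,3] + [1,2],
  ∂[1,4,5] = [4,5] − [1,5] + [1,4].
This gives a 9×6 integer matrix of rank 5; reducing to Smith normal form yields diagonal entries (1,1,1,1,1).

Computing H_k = (kernel of ∂_k) / (image of ∂_{k+1}):

  H_0: rank C_0 − rank ∂_1 = 5 − 4 = 1, and the invariant factors of ∂_1 are all 1, so H_0 ≅ Z.
  H_1: rank ker ∂_1 − rank ∂_2 = (9 − 4) − 5 = 0, and the invariant factors of ∂_2 are all 1, so H_1 ≅ 0.
  H_2: rank ker ∂_2 − rank ∂_3 = (6 − 5) − 0 = 1, and there is no ∂_3, so H_2 ≅ Z.

(K is a triangulation of the 2-sphere S^2.)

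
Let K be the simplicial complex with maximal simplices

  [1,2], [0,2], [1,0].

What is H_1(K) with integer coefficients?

We work with the vertex ordering 0 < 1 < 2. The simplices of K, each written with vertices in increasing order, are:

  0-simplices (3): [0], [1], [2]
  1-simplices (3): [0,1], [0,2], [1,2]

Hence C_0 ≅ Z^3, C_1 ≅ Z^3.

Boundary ∂_1: C_1 → C_0 is given by ∂[p,q] = [q] − [p]. For instance
  ∂[0,1] = [1] − [0].
This gives a 3×3 integer matrix of rank 2; reducing to Smith normal form yields diagonal entries (1,1).

Computing H_k = (kernel of ∂_k) / (image of ∂_{k+1}):

  H_1: rank ker ∂_1 − rank ∂_2 = (3 − 2) − 0 = 1, and there is no ∂_2, so H_1 = Z.

H_1 = Z.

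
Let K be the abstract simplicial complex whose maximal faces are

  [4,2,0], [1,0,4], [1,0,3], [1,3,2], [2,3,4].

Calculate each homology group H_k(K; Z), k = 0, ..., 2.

Order the vertices as 0 < 1 < 2 < 3 < 4. Listing each simplex with vertices in this order, K has dimension 2 with simplices:

  0-simplices (5): [0], [1], [2], [3], [4]
  1-simplices (10): [0,1], [0,2], [0,3], [0,4], [1,2], [1,3], [1,4], [2,3], [2,4], [3,4]
  2-simplices (5): [0,1,3], [0,1,4], [0,2,4], [1,2,3], [2,3,4]

Hence C_0 ≅ Z^5, C_1 ≅ Z^10, C_2 ≅ Z^5.

Boundary ∂_1: C_1 → C_0 sends each edge [p,q] (with p < q) to q − p. For instance
  ∂[2,4] = [4] − [2].
As a 5×10 matrix over Z this has rank 4, with invariant factors (1,1,1,1).

The boundary map ∂_2: C_2 → C_1 maps a triangle to the signed sum of its edges. For instance
  ∂[1,2,3] = [2,3] − [1,3] + [1,2],
  ∂[2,3,4] = [3,4] − [2,4] + [2,3].
The 10×5 boundary matrix has rank 5 and Smith normal form diag(1,1,1,1,1).

From H_k ≅ ker(∂_k) / im(∂_{k+1}) we obtain:

  H_0: rank C_0 − rank ∂_1 = 5 − 4 = 1, and the invariant factors of ∂_1 are all 1, so H_0 = Z.
  H_1: rank ker ∂_1 − rank ∂_2 = (10 − 4) − 5 = 1, and the invariant factors of ∂_2 are all 1, so H_1 = Z.
  H_2: rank ker ∂_2 − rank ∂_3 = (5 − 5) − 0 = 0, and there is no ∂_3, so H_2 = 0.

As a check, the Euler characteristic is 5 − 10 + 5 = 0, which agrees with 1 − 1 + 0 = 0.
(K is a triangulation of the Möbius band.)

H_0 ≅ Z,  H_1 ≅ Z,  H_2 = 0.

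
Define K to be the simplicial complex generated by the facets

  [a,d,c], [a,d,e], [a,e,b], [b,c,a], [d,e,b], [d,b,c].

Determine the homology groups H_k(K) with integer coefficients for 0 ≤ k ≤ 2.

H_0 ≅ Z,  H_1 = 0,  H_2 ≅ Z.

Take the total order a < b < c < d < e on the vertex set. Then K (dimension 2) consists of the simplices:

  0-simplices (5): a, b, c, d, e
  1-simplices (9): ab, ac, ad, ae, bc, bd, be, cd, de
  2-simplices (6): abc, abe, acd, ade, bcd, bde

so the chain groups are C_0 ≅ Z^5, C_1 ≅ Z^9, C_2 ≅ Z^6.

∂_1: C_1 → C_0 sends each edge [p,q] (with p < q) to q − p. For instance
  ∂be = e − b.
The resulting 5×9 matrix has rank 4, and its Smith normal form has invariant factors (1,1,1,1).

The boundary map ∂_2: C_2 → C_1 maps a triangle to the signed sum of its edges. For instance
  ∂ade = de − ae + ad,
  ∂abe = be − ae + ab.
The resulting 9×6 matrix has rank 5, and its Smith normal form has invariant factors (1,1,1,1,1).

Computing H_k = (kernel of ∂_k) / (image of ∂_{k+1}):

  H_0: rank C_0 − rank ∂_1 = 5 − 4 = 1, and the invariant factors of ∂_1 are all 1, so H_0 ≅ Z.
  H_1: rank ker ∂_1 − rank ∂_2 = (9 − 4) − 5 = 0, and the invariant factors of ∂_2 are all 1, so H_1 ≅ 0.
  H_2: rank ker ∂_2 − rank ∂_3 = (6 − 5) − 0 = 1, and there is no ∂_3, so H_2 ≅ Z.

As a check, the Euler characteristic is 5 − 9 + 6 = 2, which agrees with 1 − 0 + 1 = 2.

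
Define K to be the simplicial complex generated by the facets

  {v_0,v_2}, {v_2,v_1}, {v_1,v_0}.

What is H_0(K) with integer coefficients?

H_0 ≅ Z.

Take the total order v_0 < v_1 < v_2 on the vertex set. Then K (dimension 1) consists of the simplices:

  0-simplices (3): [v_0], [v_1], [v_2]
  1-simplices (3): [v_0,v_1], [v_0,v_2], [v_1,v_2]

so the chain groups are C_0 ≅ Z^3, C_1 ≅ Z^3.

∂_1: C_1 → C_0 is given by ∂[p,q] = [q] − [p].
The resulting 3×3 matrix has rank 2, and its Smith normal form has invariant factors (1,1).

Computing H_k = (kernel of ∂_k) / (image of ∂_{k+1}):

  H_0: rank C_0 − rank ∂_1 = 3 − 2 = 1, and the invariant factors of ∂_1 are all 1, so H_0 = Z.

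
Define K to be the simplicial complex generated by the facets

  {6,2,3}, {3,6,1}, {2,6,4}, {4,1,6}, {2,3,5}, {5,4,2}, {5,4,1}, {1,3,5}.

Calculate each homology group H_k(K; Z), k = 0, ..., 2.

H_0 ≅ Z,  H_1 = 0,  H_2 ≅ Z.

K has 6 vertices, 12 edges, 8 triangles.
rank ∂_0 = 0, rank ∂_1 = 5 ⇒ b_0 = 6 − 0 − 5 = 1; all invariant factors of ∂_1 are 1 so no torsion. So H_0 ≅ Z.
rank ∂_1 = 5, rank ∂_2 = 7 ⇒ b_1 = 12 − 5 − 7 = 0; all invariant factors of ∂_2 are 1 so no torsion. So H_1 ≅ 0.
rank ∂_2 = 7, rank ∂_3 = 0 ⇒ b_2 = 8 − 7 − 0 = 1. So H_2 ≅ Z.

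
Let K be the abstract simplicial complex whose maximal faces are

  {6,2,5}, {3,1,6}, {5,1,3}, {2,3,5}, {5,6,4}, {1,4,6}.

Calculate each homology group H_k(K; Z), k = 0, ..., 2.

H_0 = Z,  H_1 = Z,  H_2 = 0.

We work with the vertex ordering 1 < 2 < 3 < 4 < 5 < 6. The simplices of K, each written with vertices in increasing order, are:

  0-simplices (6): [1], [2], [3], [4], [5], [6]
  1-simplices (12): [1,3], [1,4], [1,5], [1,6], [2,3], [2,5], [2,6], [3,5], [3,6], [4,5], [4,6], [5,6]
  2-simplices (6): [1,3,5], [1,3,6], [1,4,6], [2,3,5], [2,5,6], [4,5,6]

giving chain groups C_0 ≅ Z^6, C_1 ≅ Z^12, C_2 ≅ Z^6.

∂_1: C_1 → C_0 is given by ∂[p,q] = [q] − [p].
As a 6×12 matrix over Z this has rank 5, with invariant factors (1,1,1,1,1).

The boundary map ∂_2: C_2 → C_1 sends each 2-simplex [p,q,r] to [q,r] − [p,r] + [p,q]. For instance
  ∂[1,3,6] = [3,6] − [1,6] + [1,3],
  ∂[2,3,5] = [3,5] − [2,5] + [2,3].
As a 12×6 matrix over Z this has rank 6, with invariant factors (1,1,1,1,1,1).

From H_k ≅ ker(∂_k) / im(∂_{k+1}) we obtain:

  H_0: rank C_0 − rank ∂_1 = 6 − 5 = 1, and the invariant factors of ∂_1 are all 1, so H_0 = Z.
  H_1: rank ker ∂_1 − rank ∂_2 = (12 − 5) − 6 = 1, and the invariant factors of ∂_2 are all 1, so H_1 = Z.
  H_2: rank ker ∂_2 − rank ∂_3 = (6 − 6) − 0 = 0, and there is no ∂_3, so H_2 = 0.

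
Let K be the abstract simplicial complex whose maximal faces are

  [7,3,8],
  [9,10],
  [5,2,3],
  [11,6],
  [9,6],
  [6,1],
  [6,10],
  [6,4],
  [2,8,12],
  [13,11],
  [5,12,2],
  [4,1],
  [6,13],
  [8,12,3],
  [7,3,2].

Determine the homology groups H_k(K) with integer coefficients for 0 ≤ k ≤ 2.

H_0 = Z^2,  H_1 = Z^4,  H_2 = 0.

We work with the vertex ordering 1 < 2 < 3 < 4 < 5 < 6 < 7 < 8 < 9 < 10 < 11 < 12 < 13. The simplices of K, each written with vertices in increasing order, are:

  0-simplices (13): [1], [2], [3], [4], [5], [6], [7], [8], [9], [10], [11], [12], [13]
  1-simplices (21): [1,4], [1,6], [2,3], [2,5], [2,7], [2,8], [2,12], [3,5], [3,7], [3,8], [3,12], [4,6], [5,12], [6,9], [6,10], [6,11], [6,13], [7,8], [8,12], [9,10], [11,13]
  2-simplices (6): [2,3,5], [2,3,7], [2,5,12], [2,8,12], [3,7,8], [3,8,12]

so the chain groups are C_0 ≅ Z^13, C_1 ≅ Z^21, C_2 ≅ Z^6.

Boundary ∂_1: C_1 → C_0 maps an edge to its endpoints' difference, ∂[p,q] = q − p.
The resulting 13×21 matrix has rank 11, and its Smith normal form has invariant factors (1,1,1,1,1,1,1,1,1,1,1).

∂_2: C_2 → C_1 acts by ∂[p,q,r] = [q,r] − [p,r] + [p,q]. For instance
  ∂[3,8,12] = [8,12] − [3,12] + [3,8],
  ∂[2,3,7] = [3,7] − [2,7] + [2,3].
This gives a 21×6 integer matrix of rank 6; reducing to Smith normal form yields diagonal entries (1,1,1,1,1,1).

Computing H_k = (kernel of ∂_k) / (image of ∂_{k+1}):

  H_0: rank C_0 − rank ∂_1 = 13 − 11 = 2, and the invariant factors of ∂_1 are all 1, so H_0 ≅ Z^2.
  H_1: rank ker ∂_1 − rank ∂_2 = (21 − 11) − 6 = 4, and the invariant factors of ∂_2 are all 1, so H_1 ≅ Z^4.
  H_2: rank ker ∂_2 − rank ∂_3 = (6 − 6) − 0 = 0, and there is no ∂_3, so H_2 ≅ 0.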